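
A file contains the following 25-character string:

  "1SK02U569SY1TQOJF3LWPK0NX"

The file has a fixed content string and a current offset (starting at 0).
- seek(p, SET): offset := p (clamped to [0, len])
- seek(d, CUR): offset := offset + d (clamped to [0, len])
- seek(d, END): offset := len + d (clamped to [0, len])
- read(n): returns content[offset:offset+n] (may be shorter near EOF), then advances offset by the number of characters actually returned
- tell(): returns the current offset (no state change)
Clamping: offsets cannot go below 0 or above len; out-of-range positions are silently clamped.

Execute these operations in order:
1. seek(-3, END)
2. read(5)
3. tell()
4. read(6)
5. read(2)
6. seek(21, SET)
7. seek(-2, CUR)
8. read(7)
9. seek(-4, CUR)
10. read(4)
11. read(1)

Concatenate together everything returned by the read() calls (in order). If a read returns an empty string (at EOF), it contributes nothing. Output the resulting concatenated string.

After 1 (seek(-3, END)): offset=22
After 2 (read(5)): returned '0NX', offset=25
After 3 (tell()): offset=25
After 4 (read(6)): returned '', offset=25
After 5 (read(2)): returned '', offset=25
After 6 (seek(21, SET)): offset=21
After 7 (seek(-2, CUR)): offset=19
After 8 (read(7)): returned 'WPK0NX', offset=25
After 9 (seek(-4, CUR)): offset=21
After 10 (read(4)): returned 'K0NX', offset=25
After 11 (read(1)): returned '', offset=25

Answer: 0NXWPK0NXK0NX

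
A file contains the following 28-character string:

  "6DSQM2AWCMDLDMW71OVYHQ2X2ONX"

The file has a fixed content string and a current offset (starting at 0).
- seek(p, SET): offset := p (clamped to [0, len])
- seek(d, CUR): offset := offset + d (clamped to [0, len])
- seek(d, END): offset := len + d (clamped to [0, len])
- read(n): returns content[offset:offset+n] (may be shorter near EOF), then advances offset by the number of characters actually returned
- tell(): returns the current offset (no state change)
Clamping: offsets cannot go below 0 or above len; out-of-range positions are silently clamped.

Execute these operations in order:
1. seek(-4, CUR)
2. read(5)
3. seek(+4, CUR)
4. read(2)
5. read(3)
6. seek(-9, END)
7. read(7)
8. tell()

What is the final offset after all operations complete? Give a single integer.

After 1 (seek(-4, CUR)): offset=0
After 2 (read(5)): returned '6DSQM', offset=5
After 3 (seek(+4, CUR)): offset=9
After 4 (read(2)): returned 'MD', offset=11
After 5 (read(3)): returned 'LDM', offset=14
After 6 (seek(-9, END)): offset=19
After 7 (read(7)): returned 'YHQ2X2O', offset=26
After 8 (tell()): offset=26

Answer: 26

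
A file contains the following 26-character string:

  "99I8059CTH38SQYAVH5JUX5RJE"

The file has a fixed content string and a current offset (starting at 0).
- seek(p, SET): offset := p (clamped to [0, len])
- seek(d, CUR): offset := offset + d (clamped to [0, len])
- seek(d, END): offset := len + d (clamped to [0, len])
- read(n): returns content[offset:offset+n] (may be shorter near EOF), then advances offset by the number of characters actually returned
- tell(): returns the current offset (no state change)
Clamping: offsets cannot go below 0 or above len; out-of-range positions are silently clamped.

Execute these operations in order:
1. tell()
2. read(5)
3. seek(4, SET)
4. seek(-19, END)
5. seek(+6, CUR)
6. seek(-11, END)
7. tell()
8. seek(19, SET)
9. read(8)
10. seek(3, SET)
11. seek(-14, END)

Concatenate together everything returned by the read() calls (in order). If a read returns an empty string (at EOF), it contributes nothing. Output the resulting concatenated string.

After 1 (tell()): offset=0
After 2 (read(5)): returned '99I80', offset=5
After 3 (seek(4, SET)): offset=4
After 4 (seek(-19, END)): offset=7
After 5 (seek(+6, CUR)): offset=13
After 6 (seek(-11, END)): offset=15
After 7 (tell()): offset=15
After 8 (seek(19, SET)): offset=19
After 9 (read(8)): returned 'JUX5RJE', offset=26
After 10 (seek(3, SET)): offset=3
After 11 (seek(-14, END)): offset=12

Answer: 99I80JUX5RJE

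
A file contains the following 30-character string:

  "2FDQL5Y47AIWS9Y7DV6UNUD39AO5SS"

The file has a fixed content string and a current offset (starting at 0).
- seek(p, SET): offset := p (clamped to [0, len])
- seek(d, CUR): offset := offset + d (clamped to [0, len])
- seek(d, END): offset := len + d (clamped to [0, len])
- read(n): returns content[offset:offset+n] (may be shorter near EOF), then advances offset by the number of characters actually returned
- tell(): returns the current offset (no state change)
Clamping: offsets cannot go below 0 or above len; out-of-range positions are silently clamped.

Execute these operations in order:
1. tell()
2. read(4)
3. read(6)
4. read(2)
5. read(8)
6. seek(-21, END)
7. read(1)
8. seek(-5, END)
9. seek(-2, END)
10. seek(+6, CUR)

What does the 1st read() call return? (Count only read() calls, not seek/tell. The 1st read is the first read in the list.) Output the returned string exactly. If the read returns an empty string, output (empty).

Answer: 2FDQ

Derivation:
After 1 (tell()): offset=0
After 2 (read(4)): returned '2FDQ', offset=4
After 3 (read(6)): returned 'L5Y47A', offset=10
After 4 (read(2)): returned 'IW', offset=12
After 5 (read(8)): returned 'S9Y7DV6U', offset=20
After 6 (seek(-21, END)): offset=9
After 7 (read(1)): returned 'A', offset=10
After 8 (seek(-5, END)): offset=25
After 9 (seek(-2, END)): offset=28
After 10 (seek(+6, CUR)): offset=30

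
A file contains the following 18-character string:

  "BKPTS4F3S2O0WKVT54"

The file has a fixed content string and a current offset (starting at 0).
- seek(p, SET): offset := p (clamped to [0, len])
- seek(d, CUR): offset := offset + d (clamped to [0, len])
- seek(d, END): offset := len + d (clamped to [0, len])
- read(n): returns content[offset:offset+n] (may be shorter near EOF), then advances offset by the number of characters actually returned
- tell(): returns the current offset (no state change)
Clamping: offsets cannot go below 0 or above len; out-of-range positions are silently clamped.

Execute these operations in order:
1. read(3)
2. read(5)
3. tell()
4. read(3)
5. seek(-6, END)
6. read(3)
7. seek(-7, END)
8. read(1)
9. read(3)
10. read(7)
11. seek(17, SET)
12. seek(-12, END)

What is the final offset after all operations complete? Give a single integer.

Answer: 6

Derivation:
After 1 (read(3)): returned 'BKP', offset=3
After 2 (read(5)): returned 'TS4F3', offset=8
After 3 (tell()): offset=8
After 4 (read(3)): returned 'S2O', offset=11
After 5 (seek(-6, END)): offset=12
After 6 (read(3)): returned 'WKV', offset=15
After 7 (seek(-7, END)): offset=11
After 8 (read(1)): returned '0', offset=12
After 9 (read(3)): returned 'WKV', offset=15
After 10 (read(7)): returned 'T54', offset=18
After 11 (seek(17, SET)): offset=17
After 12 (seek(-12, END)): offset=6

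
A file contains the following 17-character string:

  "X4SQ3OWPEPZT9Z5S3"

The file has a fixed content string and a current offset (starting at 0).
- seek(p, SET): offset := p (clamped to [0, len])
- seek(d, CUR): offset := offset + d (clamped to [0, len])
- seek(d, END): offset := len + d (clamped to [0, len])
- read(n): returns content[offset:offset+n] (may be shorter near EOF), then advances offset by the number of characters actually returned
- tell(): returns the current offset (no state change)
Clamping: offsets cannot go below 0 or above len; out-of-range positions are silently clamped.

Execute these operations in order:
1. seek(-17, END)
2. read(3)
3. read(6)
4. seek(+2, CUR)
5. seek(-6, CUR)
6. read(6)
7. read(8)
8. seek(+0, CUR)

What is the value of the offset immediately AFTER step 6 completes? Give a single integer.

Answer: 11

Derivation:
After 1 (seek(-17, END)): offset=0
After 2 (read(3)): returned 'X4S', offset=3
After 3 (read(6)): returned 'Q3OWPE', offset=9
After 4 (seek(+2, CUR)): offset=11
After 5 (seek(-6, CUR)): offset=5
After 6 (read(6)): returned 'OWPEPZ', offset=11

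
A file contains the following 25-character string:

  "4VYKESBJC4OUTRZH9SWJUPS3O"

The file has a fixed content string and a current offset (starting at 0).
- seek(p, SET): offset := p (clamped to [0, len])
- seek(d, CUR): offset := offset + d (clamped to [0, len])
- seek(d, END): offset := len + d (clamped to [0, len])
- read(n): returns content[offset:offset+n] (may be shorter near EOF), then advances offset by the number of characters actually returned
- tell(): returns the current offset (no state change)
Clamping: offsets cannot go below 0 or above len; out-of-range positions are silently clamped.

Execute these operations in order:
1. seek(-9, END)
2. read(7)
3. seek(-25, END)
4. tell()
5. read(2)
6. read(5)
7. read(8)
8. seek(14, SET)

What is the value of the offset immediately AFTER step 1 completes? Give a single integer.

After 1 (seek(-9, END)): offset=16

Answer: 16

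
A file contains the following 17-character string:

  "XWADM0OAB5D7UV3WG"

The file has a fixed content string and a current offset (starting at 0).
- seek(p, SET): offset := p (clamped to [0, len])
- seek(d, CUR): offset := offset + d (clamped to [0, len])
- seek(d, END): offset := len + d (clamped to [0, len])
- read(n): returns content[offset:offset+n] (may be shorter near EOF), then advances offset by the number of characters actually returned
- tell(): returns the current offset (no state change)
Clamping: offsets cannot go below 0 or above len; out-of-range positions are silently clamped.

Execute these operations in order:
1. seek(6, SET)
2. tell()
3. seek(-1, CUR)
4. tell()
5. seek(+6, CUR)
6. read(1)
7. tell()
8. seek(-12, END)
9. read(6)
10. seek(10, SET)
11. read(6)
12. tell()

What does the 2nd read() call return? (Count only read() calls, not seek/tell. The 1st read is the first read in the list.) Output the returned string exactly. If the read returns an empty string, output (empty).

After 1 (seek(6, SET)): offset=6
After 2 (tell()): offset=6
After 3 (seek(-1, CUR)): offset=5
After 4 (tell()): offset=5
After 5 (seek(+6, CUR)): offset=11
After 6 (read(1)): returned '7', offset=12
After 7 (tell()): offset=12
After 8 (seek(-12, END)): offset=5
After 9 (read(6)): returned '0OAB5D', offset=11
After 10 (seek(10, SET)): offset=10
After 11 (read(6)): returned 'D7UV3W', offset=16
After 12 (tell()): offset=16

Answer: 0OAB5D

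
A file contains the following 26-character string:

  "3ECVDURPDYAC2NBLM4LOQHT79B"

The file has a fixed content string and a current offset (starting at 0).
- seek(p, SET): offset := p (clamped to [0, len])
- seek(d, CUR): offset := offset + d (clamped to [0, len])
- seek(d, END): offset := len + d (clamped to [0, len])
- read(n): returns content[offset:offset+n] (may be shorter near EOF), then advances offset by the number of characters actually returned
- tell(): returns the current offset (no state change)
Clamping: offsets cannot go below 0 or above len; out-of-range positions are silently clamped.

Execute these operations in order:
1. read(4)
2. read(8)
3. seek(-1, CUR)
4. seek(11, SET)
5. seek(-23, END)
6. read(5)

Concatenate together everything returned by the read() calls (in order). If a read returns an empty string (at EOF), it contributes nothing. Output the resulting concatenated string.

After 1 (read(4)): returned '3ECV', offset=4
After 2 (read(8)): returned 'DURPDYAC', offset=12
After 3 (seek(-1, CUR)): offset=11
After 4 (seek(11, SET)): offset=11
After 5 (seek(-23, END)): offset=3
After 6 (read(5)): returned 'VDURP', offset=8

Answer: 3ECVDURPDYACVDURP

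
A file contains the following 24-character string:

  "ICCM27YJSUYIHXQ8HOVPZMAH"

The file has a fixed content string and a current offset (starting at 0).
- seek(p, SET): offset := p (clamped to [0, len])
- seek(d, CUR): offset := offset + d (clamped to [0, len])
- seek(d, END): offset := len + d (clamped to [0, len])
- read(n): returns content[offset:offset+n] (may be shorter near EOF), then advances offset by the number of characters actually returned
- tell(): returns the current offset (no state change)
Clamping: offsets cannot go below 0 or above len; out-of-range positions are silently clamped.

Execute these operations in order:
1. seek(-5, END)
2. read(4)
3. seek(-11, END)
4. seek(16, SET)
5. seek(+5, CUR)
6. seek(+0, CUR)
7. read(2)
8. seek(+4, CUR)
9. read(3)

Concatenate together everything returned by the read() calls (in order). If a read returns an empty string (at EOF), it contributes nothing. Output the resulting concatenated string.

After 1 (seek(-5, END)): offset=19
After 2 (read(4)): returned 'PZMA', offset=23
After 3 (seek(-11, END)): offset=13
After 4 (seek(16, SET)): offset=16
After 5 (seek(+5, CUR)): offset=21
After 6 (seek(+0, CUR)): offset=21
After 7 (read(2)): returned 'MA', offset=23
After 8 (seek(+4, CUR)): offset=24
After 9 (read(3)): returned '', offset=24

Answer: PZMAMA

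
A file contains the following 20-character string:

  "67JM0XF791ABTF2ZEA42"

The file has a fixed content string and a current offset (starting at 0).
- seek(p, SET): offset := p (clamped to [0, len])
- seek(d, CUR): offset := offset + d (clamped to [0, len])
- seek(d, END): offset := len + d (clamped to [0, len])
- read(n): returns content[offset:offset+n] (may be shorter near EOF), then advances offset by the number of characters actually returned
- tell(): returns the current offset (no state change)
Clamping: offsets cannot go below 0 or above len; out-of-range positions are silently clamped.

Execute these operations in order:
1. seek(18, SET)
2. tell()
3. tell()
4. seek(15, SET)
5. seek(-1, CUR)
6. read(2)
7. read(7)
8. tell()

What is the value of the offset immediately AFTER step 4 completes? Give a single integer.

After 1 (seek(18, SET)): offset=18
After 2 (tell()): offset=18
After 3 (tell()): offset=18
After 4 (seek(15, SET)): offset=15

Answer: 15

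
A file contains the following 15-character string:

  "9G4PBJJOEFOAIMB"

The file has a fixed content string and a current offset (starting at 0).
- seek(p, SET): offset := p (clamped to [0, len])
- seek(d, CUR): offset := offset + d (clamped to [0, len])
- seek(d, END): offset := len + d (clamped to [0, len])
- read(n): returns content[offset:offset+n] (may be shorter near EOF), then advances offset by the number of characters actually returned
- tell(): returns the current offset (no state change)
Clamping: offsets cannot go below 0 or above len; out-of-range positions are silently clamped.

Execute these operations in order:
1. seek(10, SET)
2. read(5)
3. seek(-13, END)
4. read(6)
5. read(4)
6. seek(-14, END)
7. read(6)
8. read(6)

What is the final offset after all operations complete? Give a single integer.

Answer: 13

Derivation:
After 1 (seek(10, SET)): offset=10
After 2 (read(5)): returned 'OAIMB', offset=15
After 3 (seek(-13, END)): offset=2
After 4 (read(6)): returned '4PBJJO', offset=8
After 5 (read(4)): returned 'EFOA', offset=12
After 6 (seek(-14, END)): offset=1
After 7 (read(6)): returned 'G4PBJJ', offset=7
After 8 (read(6)): returned 'OEFOAI', offset=13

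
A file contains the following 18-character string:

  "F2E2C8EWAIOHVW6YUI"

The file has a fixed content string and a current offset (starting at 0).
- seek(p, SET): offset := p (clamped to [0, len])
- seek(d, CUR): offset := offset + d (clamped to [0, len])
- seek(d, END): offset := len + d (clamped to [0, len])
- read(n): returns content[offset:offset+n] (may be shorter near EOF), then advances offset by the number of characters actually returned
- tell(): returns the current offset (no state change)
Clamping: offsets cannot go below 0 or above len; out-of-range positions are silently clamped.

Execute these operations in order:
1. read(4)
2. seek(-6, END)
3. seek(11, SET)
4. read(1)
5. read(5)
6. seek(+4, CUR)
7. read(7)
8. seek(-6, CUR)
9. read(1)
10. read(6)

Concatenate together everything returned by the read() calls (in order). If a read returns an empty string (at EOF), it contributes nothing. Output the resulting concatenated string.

Answer: F2E2HVW6YUVW6YUI

Derivation:
After 1 (read(4)): returned 'F2E2', offset=4
After 2 (seek(-6, END)): offset=12
After 3 (seek(11, SET)): offset=11
After 4 (read(1)): returned 'H', offset=12
After 5 (read(5)): returned 'VW6YU', offset=17
After 6 (seek(+4, CUR)): offset=18
After 7 (read(7)): returned '', offset=18
After 8 (seek(-6, CUR)): offset=12
After 9 (read(1)): returned 'V', offset=13
After 10 (read(6)): returned 'W6YUI', offset=18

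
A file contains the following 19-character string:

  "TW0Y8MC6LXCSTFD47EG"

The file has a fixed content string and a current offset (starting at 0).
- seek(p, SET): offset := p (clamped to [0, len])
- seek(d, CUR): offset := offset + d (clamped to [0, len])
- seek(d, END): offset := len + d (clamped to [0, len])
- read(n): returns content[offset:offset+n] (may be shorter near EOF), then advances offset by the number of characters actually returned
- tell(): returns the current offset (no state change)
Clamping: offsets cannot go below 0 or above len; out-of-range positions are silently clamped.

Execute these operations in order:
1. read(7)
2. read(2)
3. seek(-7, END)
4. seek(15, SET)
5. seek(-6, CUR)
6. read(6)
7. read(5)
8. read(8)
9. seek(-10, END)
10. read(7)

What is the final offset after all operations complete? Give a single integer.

Answer: 16

Derivation:
After 1 (read(7)): returned 'TW0Y8MC', offset=7
After 2 (read(2)): returned '6L', offset=9
After 3 (seek(-7, END)): offset=12
After 4 (seek(15, SET)): offset=15
After 5 (seek(-6, CUR)): offset=9
After 6 (read(6)): returned 'XCSTFD', offset=15
After 7 (read(5)): returned '47EG', offset=19
After 8 (read(8)): returned '', offset=19
After 9 (seek(-10, END)): offset=9
After 10 (read(7)): returned 'XCSTFD4', offset=16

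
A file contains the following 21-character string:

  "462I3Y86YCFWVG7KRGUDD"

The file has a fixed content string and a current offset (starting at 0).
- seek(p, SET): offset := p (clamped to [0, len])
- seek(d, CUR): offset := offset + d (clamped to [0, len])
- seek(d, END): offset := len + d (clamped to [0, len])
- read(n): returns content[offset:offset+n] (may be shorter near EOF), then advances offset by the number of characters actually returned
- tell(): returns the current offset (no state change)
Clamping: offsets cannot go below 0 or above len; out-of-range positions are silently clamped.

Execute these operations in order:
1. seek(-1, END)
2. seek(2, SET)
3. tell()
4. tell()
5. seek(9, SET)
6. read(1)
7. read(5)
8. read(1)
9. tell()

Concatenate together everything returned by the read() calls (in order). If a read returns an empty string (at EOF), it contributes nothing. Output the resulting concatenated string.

After 1 (seek(-1, END)): offset=20
After 2 (seek(2, SET)): offset=2
After 3 (tell()): offset=2
After 4 (tell()): offset=2
After 5 (seek(9, SET)): offset=9
After 6 (read(1)): returned 'C', offset=10
After 7 (read(5)): returned 'FWVG7', offset=15
After 8 (read(1)): returned 'K', offset=16
After 9 (tell()): offset=16

Answer: CFWVG7K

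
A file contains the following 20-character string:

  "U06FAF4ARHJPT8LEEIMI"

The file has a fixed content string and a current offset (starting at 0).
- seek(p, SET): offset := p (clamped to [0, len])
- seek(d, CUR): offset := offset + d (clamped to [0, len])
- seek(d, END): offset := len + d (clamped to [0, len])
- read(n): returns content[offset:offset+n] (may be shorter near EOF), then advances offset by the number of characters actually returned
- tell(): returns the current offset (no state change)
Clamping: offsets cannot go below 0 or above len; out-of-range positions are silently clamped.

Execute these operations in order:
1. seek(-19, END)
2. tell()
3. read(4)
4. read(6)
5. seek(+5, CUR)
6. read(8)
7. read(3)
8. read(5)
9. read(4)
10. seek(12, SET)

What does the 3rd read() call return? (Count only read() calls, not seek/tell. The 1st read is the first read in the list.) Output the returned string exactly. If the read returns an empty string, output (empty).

After 1 (seek(-19, END)): offset=1
After 2 (tell()): offset=1
After 3 (read(4)): returned '06FA', offset=5
After 4 (read(6)): returned 'F4ARHJ', offset=11
After 5 (seek(+5, CUR)): offset=16
After 6 (read(8)): returned 'EIMI', offset=20
After 7 (read(3)): returned '', offset=20
After 8 (read(5)): returned '', offset=20
After 9 (read(4)): returned '', offset=20
After 10 (seek(12, SET)): offset=12

Answer: EIMI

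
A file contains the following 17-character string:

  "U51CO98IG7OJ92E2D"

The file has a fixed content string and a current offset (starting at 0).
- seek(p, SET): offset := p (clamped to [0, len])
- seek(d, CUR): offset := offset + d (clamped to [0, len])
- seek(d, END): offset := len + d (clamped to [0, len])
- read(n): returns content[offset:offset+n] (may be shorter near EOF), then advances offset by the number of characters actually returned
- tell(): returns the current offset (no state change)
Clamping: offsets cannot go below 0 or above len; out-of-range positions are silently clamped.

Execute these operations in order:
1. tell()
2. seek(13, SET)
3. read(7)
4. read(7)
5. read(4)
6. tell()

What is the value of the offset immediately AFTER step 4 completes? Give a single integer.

After 1 (tell()): offset=0
After 2 (seek(13, SET)): offset=13
After 3 (read(7)): returned '2E2D', offset=17
After 4 (read(7)): returned '', offset=17

Answer: 17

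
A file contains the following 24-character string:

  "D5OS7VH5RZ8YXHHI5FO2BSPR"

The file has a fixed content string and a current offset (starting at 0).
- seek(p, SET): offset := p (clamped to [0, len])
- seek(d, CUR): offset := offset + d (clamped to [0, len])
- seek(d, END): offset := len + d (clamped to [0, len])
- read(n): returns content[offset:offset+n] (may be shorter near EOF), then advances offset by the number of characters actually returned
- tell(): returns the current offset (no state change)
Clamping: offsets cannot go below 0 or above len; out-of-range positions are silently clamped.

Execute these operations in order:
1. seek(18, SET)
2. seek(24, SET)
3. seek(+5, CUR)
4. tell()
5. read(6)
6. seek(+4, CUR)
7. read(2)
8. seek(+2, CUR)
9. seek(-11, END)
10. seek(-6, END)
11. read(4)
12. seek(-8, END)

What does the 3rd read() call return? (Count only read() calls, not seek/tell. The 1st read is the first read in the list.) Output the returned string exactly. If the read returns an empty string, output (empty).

After 1 (seek(18, SET)): offset=18
After 2 (seek(24, SET)): offset=24
After 3 (seek(+5, CUR)): offset=24
After 4 (tell()): offset=24
After 5 (read(6)): returned '', offset=24
After 6 (seek(+4, CUR)): offset=24
After 7 (read(2)): returned '', offset=24
After 8 (seek(+2, CUR)): offset=24
After 9 (seek(-11, END)): offset=13
After 10 (seek(-6, END)): offset=18
After 11 (read(4)): returned 'O2BS', offset=22
After 12 (seek(-8, END)): offset=16

Answer: O2BS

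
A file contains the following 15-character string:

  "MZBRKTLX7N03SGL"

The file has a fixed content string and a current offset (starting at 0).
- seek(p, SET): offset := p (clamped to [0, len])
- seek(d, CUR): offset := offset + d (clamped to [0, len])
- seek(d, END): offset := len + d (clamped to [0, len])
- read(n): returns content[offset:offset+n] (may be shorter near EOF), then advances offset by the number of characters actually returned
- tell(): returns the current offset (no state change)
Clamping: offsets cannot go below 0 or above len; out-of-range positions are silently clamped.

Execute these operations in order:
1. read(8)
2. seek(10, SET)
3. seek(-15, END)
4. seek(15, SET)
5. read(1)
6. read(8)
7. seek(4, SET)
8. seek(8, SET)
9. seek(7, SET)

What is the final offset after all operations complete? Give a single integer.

Answer: 7

Derivation:
After 1 (read(8)): returned 'MZBRKTLX', offset=8
After 2 (seek(10, SET)): offset=10
After 3 (seek(-15, END)): offset=0
After 4 (seek(15, SET)): offset=15
After 5 (read(1)): returned '', offset=15
After 6 (read(8)): returned '', offset=15
After 7 (seek(4, SET)): offset=4
After 8 (seek(8, SET)): offset=8
After 9 (seek(7, SET)): offset=7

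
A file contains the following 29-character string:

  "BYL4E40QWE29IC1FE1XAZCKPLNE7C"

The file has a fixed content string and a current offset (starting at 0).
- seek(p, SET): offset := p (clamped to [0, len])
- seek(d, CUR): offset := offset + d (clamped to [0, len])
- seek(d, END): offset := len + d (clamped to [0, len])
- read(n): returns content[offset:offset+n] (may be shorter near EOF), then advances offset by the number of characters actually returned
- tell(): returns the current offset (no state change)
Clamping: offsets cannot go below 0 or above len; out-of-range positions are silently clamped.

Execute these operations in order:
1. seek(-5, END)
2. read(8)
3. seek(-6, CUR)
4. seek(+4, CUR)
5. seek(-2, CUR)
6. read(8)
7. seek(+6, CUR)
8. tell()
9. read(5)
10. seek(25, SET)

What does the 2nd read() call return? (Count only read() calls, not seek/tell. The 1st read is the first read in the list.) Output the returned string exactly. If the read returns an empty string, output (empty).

Answer: NE7C

Derivation:
After 1 (seek(-5, END)): offset=24
After 2 (read(8)): returned 'LNE7C', offset=29
After 3 (seek(-6, CUR)): offset=23
After 4 (seek(+4, CUR)): offset=27
After 5 (seek(-2, CUR)): offset=25
After 6 (read(8)): returned 'NE7C', offset=29
After 7 (seek(+6, CUR)): offset=29
After 8 (tell()): offset=29
After 9 (read(5)): returned '', offset=29
After 10 (seek(25, SET)): offset=25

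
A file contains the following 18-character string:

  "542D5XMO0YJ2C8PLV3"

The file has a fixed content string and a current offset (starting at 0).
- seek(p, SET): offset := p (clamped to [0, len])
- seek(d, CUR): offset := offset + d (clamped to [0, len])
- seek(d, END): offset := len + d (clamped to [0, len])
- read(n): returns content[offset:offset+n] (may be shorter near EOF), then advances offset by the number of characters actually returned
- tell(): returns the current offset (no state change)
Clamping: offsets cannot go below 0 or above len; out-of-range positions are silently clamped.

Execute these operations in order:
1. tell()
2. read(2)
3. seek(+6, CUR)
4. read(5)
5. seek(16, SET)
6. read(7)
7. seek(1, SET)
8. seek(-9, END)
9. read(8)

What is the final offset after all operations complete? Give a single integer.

Answer: 17

Derivation:
After 1 (tell()): offset=0
After 2 (read(2)): returned '54', offset=2
After 3 (seek(+6, CUR)): offset=8
After 4 (read(5)): returned '0YJ2C', offset=13
After 5 (seek(16, SET)): offset=16
After 6 (read(7)): returned 'V3', offset=18
After 7 (seek(1, SET)): offset=1
After 8 (seek(-9, END)): offset=9
After 9 (read(8)): returned 'YJ2C8PLV', offset=17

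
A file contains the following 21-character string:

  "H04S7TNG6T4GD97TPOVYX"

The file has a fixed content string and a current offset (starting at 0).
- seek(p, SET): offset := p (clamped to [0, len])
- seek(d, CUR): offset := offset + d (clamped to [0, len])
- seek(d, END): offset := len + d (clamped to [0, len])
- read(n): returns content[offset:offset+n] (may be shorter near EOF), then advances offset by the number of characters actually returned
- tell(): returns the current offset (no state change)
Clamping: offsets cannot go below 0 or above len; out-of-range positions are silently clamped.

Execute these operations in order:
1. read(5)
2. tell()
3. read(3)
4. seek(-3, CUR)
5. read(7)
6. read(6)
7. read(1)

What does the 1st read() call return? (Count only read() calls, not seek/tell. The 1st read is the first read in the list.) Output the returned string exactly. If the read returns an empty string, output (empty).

Answer: H04S7

Derivation:
After 1 (read(5)): returned 'H04S7', offset=5
After 2 (tell()): offset=5
After 3 (read(3)): returned 'TNG', offset=8
After 4 (seek(-3, CUR)): offset=5
After 5 (read(7)): returned 'TNG6T4G', offset=12
After 6 (read(6)): returned 'D97TPO', offset=18
After 7 (read(1)): returned 'V', offset=19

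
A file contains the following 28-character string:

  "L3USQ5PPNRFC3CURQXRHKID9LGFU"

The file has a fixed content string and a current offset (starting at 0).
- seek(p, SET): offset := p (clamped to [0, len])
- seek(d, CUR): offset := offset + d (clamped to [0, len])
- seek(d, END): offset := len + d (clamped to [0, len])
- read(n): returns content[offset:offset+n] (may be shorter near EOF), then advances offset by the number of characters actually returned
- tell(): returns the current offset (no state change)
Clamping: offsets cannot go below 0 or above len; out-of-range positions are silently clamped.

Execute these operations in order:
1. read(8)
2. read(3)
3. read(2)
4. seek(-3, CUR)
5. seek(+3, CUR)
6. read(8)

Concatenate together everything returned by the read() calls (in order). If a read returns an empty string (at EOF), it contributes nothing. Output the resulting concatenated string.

Answer: L3USQ5PPNRFC3CURQXRHK

Derivation:
After 1 (read(8)): returned 'L3USQ5PP', offset=8
After 2 (read(3)): returned 'NRF', offset=11
After 3 (read(2)): returned 'C3', offset=13
After 4 (seek(-3, CUR)): offset=10
After 5 (seek(+3, CUR)): offset=13
After 6 (read(8)): returned 'CURQXRHK', offset=21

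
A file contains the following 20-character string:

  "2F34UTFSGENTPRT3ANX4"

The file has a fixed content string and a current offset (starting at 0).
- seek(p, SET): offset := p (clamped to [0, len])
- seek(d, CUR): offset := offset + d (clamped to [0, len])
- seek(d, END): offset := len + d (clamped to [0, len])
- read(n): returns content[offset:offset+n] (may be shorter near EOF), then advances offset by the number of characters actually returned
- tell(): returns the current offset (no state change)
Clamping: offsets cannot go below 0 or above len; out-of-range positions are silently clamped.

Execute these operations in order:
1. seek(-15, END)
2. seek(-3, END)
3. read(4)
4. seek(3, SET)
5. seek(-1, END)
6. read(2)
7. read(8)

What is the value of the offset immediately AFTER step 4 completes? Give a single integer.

After 1 (seek(-15, END)): offset=5
After 2 (seek(-3, END)): offset=17
After 3 (read(4)): returned 'NX4', offset=20
After 4 (seek(3, SET)): offset=3

Answer: 3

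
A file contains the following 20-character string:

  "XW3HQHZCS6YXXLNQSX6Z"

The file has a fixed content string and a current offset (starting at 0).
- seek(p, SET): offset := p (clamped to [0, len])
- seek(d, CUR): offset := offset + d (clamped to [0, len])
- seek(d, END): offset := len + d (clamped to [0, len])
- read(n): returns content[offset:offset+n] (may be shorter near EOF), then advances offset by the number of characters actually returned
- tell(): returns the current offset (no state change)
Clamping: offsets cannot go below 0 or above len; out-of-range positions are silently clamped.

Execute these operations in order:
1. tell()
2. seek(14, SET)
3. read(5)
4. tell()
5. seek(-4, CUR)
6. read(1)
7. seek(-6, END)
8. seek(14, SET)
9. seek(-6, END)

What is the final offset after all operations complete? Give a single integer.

Answer: 14

Derivation:
After 1 (tell()): offset=0
After 2 (seek(14, SET)): offset=14
After 3 (read(5)): returned 'NQSX6', offset=19
After 4 (tell()): offset=19
After 5 (seek(-4, CUR)): offset=15
After 6 (read(1)): returned 'Q', offset=16
After 7 (seek(-6, END)): offset=14
After 8 (seek(14, SET)): offset=14
After 9 (seek(-6, END)): offset=14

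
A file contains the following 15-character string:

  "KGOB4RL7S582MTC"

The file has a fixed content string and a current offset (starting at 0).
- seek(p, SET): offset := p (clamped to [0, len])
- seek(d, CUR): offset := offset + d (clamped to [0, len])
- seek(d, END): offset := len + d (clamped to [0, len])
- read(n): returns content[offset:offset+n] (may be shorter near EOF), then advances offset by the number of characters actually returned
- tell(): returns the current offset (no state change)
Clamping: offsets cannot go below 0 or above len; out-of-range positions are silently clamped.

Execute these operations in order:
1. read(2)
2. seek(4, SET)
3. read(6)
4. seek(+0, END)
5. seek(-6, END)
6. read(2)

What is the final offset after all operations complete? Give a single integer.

Answer: 11

Derivation:
After 1 (read(2)): returned 'KG', offset=2
After 2 (seek(4, SET)): offset=4
After 3 (read(6)): returned '4RL7S5', offset=10
After 4 (seek(+0, END)): offset=15
After 5 (seek(-6, END)): offset=9
After 6 (read(2)): returned '58', offset=11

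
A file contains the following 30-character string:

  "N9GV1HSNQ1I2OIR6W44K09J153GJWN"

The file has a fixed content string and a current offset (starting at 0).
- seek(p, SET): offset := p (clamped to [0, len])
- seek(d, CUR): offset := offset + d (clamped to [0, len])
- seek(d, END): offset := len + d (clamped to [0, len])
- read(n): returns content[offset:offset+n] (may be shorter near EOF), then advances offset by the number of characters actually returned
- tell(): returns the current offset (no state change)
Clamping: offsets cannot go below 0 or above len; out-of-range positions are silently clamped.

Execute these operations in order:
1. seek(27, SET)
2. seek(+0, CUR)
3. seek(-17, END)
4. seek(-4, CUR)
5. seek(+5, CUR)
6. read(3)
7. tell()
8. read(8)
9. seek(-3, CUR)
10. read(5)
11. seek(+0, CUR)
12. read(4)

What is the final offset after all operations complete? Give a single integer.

After 1 (seek(27, SET)): offset=27
After 2 (seek(+0, CUR)): offset=27
After 3 (seek(-17, END)): offset=13
After 4 (seek(-4, CUR)): offset=9
After 5 (seek(+5, CUR)): offset=14
After 6 (read(3)): returned 'R6W', offset=17
After 7 (tell()): offset=17
After 8 (read(8)): returned '44K09J15', offset=25
After 9 (seek(-3, CUR)): offset=22
After 10 (read(5)): returned 'J153G', offset=27
After 11 (seek(+0, CUR)): offset=27
After 12 (read(4)): returned 'JWN', offset=30

Answer: 30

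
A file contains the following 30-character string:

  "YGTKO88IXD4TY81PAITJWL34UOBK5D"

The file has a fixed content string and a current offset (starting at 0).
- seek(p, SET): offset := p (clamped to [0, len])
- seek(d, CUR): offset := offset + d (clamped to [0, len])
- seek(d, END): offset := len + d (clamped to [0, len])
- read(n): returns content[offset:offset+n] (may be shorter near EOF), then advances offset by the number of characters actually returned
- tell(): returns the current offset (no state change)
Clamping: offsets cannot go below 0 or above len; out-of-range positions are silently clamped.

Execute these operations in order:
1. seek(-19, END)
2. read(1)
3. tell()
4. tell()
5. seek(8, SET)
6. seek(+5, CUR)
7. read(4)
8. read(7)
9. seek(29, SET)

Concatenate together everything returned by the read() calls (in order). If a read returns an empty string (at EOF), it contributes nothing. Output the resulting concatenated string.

Answer: T81PAITJWL34

Derivation:
After 1 (seek(-19, END)): offset=11
After 2 (read(1)): returned 'T', offset=12
After 3 (tell()): offset=12
After 4 (tell()): offset=12
After 5 (seek(8, SET)): offset=8
After 6 (seek(+5, CUR)): offset=13
After 7 (read(4)): returned '81PA', offset=17
After 8 (read(7)): returned 'ITJWL34', offset=24
After 9 (seek(29, SET)): offset=29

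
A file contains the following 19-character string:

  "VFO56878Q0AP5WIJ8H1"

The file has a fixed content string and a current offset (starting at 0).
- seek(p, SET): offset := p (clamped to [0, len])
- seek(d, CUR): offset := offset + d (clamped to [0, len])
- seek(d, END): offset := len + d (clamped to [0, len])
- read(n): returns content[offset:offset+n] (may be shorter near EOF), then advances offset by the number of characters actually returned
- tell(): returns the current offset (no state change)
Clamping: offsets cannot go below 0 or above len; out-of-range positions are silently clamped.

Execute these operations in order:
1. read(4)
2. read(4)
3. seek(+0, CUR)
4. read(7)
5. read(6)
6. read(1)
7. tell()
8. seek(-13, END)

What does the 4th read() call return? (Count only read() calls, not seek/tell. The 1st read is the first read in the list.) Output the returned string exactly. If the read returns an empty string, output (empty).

After 1 (read(4)): returned 'VFO5', offset=4
After 2 (read(4)): returned '6878', offset=8
After 3 (seek(+0, CUR)): offset=8
After 4 (read(7)): returned 'Q0AP5WI', offset=15
After 5 (read(6)): returned 'J8H1', offset=19
After 6 (read(1)): returned '', offset=19
After 7 (tell()): offset=19
After 8 (seek(-13, END)): offset=6

Answer: J8H1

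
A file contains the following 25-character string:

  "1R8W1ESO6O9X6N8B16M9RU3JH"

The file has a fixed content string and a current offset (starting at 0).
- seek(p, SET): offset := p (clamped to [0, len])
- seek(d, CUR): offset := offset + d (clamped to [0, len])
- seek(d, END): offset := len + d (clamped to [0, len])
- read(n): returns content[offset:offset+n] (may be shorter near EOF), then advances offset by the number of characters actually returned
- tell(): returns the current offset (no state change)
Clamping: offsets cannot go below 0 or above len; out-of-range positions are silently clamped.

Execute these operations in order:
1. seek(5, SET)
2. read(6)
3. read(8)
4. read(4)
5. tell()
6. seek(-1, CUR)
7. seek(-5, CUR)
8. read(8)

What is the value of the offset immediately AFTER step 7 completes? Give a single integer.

After 1 (seek(5, SET)): offset=5
After 2 (read(6)): returned 'ESO6O9', offset=11
After 3 (read(8)): returned 'X6N8B16M', offset=19
After 4 (read(4)): returned '9RU3', offset=23
After 5 (tell()): offset=23
After 6 (seek(-1, CUR)): offset=22
After 7 (seek(-5, CUR)): offset=17

Answer: 17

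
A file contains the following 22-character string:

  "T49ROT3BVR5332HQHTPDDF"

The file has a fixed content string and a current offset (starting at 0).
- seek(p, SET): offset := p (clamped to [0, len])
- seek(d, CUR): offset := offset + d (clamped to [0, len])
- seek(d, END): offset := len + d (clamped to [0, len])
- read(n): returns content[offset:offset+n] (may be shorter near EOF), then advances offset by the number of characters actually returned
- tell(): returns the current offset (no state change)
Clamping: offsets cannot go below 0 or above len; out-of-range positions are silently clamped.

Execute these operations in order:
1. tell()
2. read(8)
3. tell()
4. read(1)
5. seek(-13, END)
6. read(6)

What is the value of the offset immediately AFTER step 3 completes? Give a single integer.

Answer: 8

Derivation:
After 1 (tell()): offset=0
After 2 (read(8)): returned 'T49ROT3B', offset=8
After 3 (tell()): offset=8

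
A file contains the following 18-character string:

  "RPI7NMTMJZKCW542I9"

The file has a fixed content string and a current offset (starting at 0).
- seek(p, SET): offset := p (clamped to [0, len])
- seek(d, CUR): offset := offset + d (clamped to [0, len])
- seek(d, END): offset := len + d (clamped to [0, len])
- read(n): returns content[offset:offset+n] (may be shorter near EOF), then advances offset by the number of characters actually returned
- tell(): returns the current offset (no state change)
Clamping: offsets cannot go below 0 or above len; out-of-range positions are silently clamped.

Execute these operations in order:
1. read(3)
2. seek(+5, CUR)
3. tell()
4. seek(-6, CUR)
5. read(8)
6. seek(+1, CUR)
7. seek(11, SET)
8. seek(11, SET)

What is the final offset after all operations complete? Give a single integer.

Answer: 11

Derivation:
After 1 (read(3)): returned 'RPI', offset=3
After 2 (seek(+5, CUR)): offset=8
After 3 (tell()): offset=8
After 4 (seek(-6, CUR)): offset=2
After 5 (read(8)): returned 'I7NMTMJZ', offset=10
After 6 (seek(+1, CUR)): offset=11
After 7 (seek(11, SET)): offset=11
After 8 (seek(11, SET)): offset=11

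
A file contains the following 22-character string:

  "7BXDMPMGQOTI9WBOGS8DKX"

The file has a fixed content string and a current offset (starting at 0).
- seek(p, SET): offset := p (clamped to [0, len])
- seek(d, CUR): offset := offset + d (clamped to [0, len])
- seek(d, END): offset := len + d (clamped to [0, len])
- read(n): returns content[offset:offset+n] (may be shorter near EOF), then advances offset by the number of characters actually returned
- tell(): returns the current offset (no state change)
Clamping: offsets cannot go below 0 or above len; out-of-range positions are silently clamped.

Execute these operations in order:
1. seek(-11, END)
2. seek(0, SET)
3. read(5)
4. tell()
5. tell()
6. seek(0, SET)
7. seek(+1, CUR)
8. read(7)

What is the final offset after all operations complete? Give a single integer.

Answer: 8

Derivation:
After 1 (seek(-11, END)): offset=11
After 2 (seek(0, SET)): offset=0
After 3 (read(5)): returned '7BXDM', offset=5
After 4 (tell()): offset=5
After 5 (tell()): offset=5
After 6 (seek(0, SET)): offset=0
After 7 (seek(+1, CUR)): offset=1
After 8 (read(7)): returned 'BXDMPMG', offset=8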